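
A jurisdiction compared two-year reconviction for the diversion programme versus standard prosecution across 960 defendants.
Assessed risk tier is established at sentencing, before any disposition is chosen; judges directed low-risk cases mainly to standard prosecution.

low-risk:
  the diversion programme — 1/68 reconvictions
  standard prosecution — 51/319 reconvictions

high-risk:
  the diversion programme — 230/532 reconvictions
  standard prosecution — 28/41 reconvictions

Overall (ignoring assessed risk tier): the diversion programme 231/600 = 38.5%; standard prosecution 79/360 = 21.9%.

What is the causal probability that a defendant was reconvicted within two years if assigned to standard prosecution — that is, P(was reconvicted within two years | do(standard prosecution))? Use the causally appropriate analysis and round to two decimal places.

0.47

Here assessed risk tier is a common cause — it drives both which disposition a case falls under and the outcome. The crude comparison mixes populations; the stratum-specific rates are the causally relevant ones.
Standardising standard prosecution to the population assessed risk tier mix: 0.403·51/319 + 0.597·28/41 = 0.472.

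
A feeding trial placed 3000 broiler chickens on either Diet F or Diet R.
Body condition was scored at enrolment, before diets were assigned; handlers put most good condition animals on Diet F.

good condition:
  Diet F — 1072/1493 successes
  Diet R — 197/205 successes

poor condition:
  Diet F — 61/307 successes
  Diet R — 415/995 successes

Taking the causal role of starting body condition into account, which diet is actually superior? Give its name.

Diet R is higher inside every starting body condition stratum but Diet F is higher in aggregate. Whether to stratify depends on how starting body condition relates to the diet.
Starting body condition satisfies the back-door criterion: it is not a descendant of the diet, and it blocks the spurious path from diet to outcome. Adjusting for it (i.e., using the within-starting body condition rates) gives the causal effect.
Within each level — good condition: 71.8% vs 96.1%; poor condition: 19.9% vs 41.7% — Diet R is higher every time.

Diet R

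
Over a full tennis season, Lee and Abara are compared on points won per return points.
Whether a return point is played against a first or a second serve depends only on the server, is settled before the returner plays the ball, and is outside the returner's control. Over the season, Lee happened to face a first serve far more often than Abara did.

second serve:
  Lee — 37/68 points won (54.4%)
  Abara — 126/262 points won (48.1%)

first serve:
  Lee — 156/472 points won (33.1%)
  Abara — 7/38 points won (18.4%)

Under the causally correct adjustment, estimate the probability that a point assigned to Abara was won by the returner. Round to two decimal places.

Lee is higher inside every serve type stratum but Abara is higher in aggregate. Whether to stratify depends on how serve type relates to the player.
Serve type satisfies the back-door criterion: it is not a descendant of the player, and it blocks the spurious path from player to outcome. Adjusting for it (i.e., using the within-serve type rates) gives the causal effect.
Standardising Abara to the population serve type mix: 0.393·126/262 + 0.607·7/38 = 0.301.

0.30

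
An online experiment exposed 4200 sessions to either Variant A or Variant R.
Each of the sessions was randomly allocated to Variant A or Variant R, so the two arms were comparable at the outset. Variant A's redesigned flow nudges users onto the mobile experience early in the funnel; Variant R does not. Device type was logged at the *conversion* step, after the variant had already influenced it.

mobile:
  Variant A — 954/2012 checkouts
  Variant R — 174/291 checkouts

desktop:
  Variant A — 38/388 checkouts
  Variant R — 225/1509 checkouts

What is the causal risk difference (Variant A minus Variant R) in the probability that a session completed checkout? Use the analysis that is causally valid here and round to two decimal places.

+0.19

Because the variant influences device type, device type is a post-treatment mediator, not a confounder. Stratifying on it would bias the estimate; the causal effect is the crude pooled difference.
The causal difference is the pooled difference: 0.413 − 0.222 = +0.192.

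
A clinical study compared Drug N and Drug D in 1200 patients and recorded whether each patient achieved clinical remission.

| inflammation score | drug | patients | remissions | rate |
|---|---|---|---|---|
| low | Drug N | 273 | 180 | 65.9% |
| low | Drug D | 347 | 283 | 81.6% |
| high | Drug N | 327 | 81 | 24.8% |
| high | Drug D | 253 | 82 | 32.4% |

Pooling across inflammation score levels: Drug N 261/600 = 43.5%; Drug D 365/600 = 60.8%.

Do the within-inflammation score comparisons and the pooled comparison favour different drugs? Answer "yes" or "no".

no

Within each inflammation score level (low 65.9% vs 81.6%; high 24.8% vs 32.4%), Drug D has the higher rate every time. Pooled: 43.5% vs 60.8% — Drug D has the higher rate overall. They agree.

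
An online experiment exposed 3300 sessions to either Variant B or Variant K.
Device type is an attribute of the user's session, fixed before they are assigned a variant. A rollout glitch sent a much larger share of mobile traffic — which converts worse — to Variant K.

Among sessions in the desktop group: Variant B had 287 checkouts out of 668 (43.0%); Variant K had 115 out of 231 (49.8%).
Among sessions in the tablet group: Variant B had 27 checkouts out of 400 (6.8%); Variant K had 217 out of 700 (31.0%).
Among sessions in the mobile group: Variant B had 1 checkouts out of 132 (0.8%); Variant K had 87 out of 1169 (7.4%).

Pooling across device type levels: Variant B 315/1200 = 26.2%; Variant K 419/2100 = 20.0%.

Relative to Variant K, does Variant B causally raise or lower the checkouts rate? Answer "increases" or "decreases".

Device type differs across variants for reasons unrelated to any effect of the variant itself, and it separately predicts the outcome — a classic confounder. We must compare within device type levels.
Within each level — desktop: 43.0% vs 49.8%; tablet: 6.8% vs 31.0%; mobile: 0.8% vs 7.4% — Variant K is higher every time.

decreases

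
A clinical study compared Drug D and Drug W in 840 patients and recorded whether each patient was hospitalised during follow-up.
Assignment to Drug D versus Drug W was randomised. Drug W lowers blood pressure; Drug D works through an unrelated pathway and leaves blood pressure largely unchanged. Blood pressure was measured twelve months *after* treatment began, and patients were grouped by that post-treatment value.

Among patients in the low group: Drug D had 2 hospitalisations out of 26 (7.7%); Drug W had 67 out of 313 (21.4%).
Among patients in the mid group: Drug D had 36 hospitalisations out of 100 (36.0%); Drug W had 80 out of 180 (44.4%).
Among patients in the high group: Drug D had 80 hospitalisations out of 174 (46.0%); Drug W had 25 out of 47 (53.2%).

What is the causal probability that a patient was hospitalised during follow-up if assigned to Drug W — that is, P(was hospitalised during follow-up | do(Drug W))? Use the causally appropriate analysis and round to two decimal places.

Within every blood pressure level Drug D has the lower rate, yet pooled Drug W does — Simpson's reversal.
Stratifying would compare drugs among patients the drugs themselves sorted into blood pressure groups — a form of selection on an intermediate. The unconditioned pooled rates give the total causal effect.
So P(outcome | do(Drug W)) is just the pooled rate for Drug W: 172/540 = 0.319.

0.32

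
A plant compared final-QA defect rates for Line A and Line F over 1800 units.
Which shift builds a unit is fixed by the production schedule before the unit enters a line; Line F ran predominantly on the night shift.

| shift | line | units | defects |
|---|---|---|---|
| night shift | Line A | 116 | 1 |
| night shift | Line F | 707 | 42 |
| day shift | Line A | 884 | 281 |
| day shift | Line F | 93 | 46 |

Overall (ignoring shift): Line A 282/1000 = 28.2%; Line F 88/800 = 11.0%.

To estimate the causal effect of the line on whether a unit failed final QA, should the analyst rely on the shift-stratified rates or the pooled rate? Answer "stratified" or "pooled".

stratified

Shift is set before the line has any effect — it is not caused by the line — and it independently drives the outcome. That makes it a confounder, so the causal comparison is within shift levels.
Within each level — night shift: 0.9% vs 5.9%; day shift: 31.8% vs 49.5% — Line A is lower every time.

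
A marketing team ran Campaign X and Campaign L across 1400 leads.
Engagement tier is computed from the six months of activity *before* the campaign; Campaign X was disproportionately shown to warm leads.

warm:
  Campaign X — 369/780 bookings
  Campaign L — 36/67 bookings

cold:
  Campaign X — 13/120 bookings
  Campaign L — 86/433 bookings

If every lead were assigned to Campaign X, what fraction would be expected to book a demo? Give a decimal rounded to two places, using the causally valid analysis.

Engagement tier is set before the campaign has any effect — it is not caused by the campaign — and it independently drives the outcome. That makes it a confounder, so the causal comparison is within engagement tier levels.
Standardising Campaign X to the population engagement tier mix: 0.605·369/780 + 0.395·13/120 = 0.329.

0.33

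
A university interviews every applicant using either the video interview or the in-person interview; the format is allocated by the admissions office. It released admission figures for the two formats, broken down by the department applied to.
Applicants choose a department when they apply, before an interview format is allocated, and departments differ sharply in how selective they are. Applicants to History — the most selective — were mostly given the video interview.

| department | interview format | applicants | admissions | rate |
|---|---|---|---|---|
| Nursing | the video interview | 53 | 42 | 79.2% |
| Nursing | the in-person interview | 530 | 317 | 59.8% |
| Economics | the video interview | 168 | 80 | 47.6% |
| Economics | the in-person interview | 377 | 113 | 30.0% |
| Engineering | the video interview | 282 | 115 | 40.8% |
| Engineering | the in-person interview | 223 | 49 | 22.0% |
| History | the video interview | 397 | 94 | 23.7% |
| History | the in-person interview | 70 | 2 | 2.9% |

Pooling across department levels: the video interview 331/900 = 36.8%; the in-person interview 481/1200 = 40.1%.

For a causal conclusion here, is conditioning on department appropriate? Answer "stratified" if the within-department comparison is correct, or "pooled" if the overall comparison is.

stratified

Department differs across interview formats for reasons unrelated to any effect of the interview format itself, and it separately predicts the outcome — a classic confounder. We must compare within department levels.
Within each level — Nursing: 79.2% vs 59.8%; Economics: 47.6% vs 30.0%; Engineering: 40.8% vs 22.0%; History: 23.7% vs 2.9% — the video interview is higher every time.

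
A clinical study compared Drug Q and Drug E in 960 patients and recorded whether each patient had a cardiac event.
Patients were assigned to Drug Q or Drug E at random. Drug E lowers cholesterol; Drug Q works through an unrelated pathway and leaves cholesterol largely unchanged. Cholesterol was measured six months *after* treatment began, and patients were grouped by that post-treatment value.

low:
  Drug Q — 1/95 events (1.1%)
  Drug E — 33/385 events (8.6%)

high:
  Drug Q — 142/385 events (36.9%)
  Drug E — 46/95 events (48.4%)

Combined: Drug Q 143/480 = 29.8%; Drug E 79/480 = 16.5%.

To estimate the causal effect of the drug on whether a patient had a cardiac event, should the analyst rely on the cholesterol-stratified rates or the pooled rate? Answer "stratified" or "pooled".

pooled

Within every cholesterol level Drug Q has the lower rate, yet pooled Drug E does — Simpson's reversal.
Cholesterol here is a post-treatment variable shaped by the drug; conditioning on it would introduce bias rather than remove it. The overall comparison is the causal one.
Pooled: Drug Q 29.8% vs Drug E 16.5%; Drug E is lower overall.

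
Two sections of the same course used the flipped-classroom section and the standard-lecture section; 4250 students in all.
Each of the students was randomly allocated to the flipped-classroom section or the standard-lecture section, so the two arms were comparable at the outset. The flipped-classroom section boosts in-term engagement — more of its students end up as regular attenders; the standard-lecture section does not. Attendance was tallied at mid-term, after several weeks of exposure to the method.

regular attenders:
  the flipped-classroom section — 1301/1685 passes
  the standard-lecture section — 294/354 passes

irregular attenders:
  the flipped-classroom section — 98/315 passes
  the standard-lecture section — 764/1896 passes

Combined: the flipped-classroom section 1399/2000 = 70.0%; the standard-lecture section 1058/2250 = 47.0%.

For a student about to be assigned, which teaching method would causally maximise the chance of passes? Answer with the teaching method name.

the flipped-classroom section

Mid-term attendance is downstream of the teaching method. One should not condition on a consequence of treatment, so the overall rates are the right comparison.
Pooled: the flipped-classroom section 70.0% vs the standard-lecture section 47.0%; the flipped-classroom section is higher overall.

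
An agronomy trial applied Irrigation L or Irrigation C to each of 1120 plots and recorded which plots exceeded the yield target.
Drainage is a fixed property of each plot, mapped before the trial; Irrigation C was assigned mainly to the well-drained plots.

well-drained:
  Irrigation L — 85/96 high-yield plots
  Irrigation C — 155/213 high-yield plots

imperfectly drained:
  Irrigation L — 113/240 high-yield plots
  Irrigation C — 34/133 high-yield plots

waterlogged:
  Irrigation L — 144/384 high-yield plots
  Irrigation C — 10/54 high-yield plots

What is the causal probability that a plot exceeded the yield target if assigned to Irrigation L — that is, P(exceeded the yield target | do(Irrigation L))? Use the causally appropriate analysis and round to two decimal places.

0.55

Since field drainage is a pre-existing factor (not a product of the irrigation) and it affects the outcome on its own, it is a confounder. The stratified rates, not the pooled rate, identify the causal effect.
Standardising Irrigation L to the population field drainage mix: 0.276·85/96 + 0.333·113/240 + 0.391·144/384 = 0.548.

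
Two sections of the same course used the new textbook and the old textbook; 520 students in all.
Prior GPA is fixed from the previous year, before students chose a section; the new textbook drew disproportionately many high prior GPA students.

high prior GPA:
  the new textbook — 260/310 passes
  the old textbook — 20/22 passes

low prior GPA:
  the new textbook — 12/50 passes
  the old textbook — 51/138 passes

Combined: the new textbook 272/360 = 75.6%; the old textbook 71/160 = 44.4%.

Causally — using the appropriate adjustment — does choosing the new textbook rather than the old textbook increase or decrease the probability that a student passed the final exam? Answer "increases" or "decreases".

decreases

Since prior GPA band is a pre-existing factor (not a product of the teaching method) and it affects the outcome on its own, it is a confounder. The stratified rates, not the pooled rate, identify the causal effect.
Within each level — high prior GPA: 83.9% vs 90.9%; low prior GPA: 24.0% vs 37.0% — the old textbook is higher every time.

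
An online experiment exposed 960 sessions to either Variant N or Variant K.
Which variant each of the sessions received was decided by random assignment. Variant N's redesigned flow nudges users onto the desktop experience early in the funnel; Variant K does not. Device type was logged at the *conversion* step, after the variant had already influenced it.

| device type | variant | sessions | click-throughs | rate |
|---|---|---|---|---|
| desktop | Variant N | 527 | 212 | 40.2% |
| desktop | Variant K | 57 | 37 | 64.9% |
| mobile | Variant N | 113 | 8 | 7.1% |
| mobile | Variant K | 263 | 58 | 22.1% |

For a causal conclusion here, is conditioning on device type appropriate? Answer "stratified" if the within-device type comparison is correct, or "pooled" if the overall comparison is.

Variant K is higher inside every device type stratum but Variant N is higher in aggregate. Whether to stratify depends on how device type relates to the variant.
The distribution of device type is itself part of what the variant does — it is an intermediate outcome. Holding it fixed would remove that part of the effect; the total effect is the pooled difference.
Pooled: Variant N 34.4% vs Variant K 29.7%; Variant N is higher overall.

pooled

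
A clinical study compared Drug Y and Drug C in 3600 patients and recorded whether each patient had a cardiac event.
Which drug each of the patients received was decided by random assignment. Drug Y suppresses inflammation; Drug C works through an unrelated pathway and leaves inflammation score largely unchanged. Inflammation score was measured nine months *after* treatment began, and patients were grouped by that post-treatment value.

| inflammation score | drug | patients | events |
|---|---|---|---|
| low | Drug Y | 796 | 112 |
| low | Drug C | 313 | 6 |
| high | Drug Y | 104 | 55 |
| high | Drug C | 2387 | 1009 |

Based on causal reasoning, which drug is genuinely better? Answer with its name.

Drug Y

The inflammation score-specific comparison favours Drug C throughout, but the pooled figures favour Drug Y. The question is whether to condition on inflammation score.
The distribution of inflammation score is itself part of what the drug does — it is an intermediate outcome. Holding it fixed would remove that part of the effect; the total effect is the pooled difference.
Pooled: Drug Y 18.6% vs Drug C 37.6%; Drug Y is lower overall.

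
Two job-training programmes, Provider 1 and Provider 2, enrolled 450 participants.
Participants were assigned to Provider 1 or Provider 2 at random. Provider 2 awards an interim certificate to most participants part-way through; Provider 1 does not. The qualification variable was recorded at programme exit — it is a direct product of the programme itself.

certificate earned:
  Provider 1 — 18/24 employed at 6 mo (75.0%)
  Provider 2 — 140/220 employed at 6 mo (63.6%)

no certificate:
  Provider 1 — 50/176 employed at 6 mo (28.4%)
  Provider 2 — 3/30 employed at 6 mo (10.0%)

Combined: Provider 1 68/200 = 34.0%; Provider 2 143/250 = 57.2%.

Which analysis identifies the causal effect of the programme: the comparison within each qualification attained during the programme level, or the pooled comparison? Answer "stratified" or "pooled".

The stratified and pooled comparisons disagree (Provider 1 wins within each qualification attained during the programme; Provider 2 wins overall), so the answer turns on the causal role of qualification attained during the programme.
Qualification attained during the programme here is a post-treatment variable shaped by the programme; conditioning on it would introduce bias rather than remove it. The overall comparison is the causal one.
Pooled: Provider 1 34.0% vs Provider 2 57.2%; Provider 2 is higher overall.

pooled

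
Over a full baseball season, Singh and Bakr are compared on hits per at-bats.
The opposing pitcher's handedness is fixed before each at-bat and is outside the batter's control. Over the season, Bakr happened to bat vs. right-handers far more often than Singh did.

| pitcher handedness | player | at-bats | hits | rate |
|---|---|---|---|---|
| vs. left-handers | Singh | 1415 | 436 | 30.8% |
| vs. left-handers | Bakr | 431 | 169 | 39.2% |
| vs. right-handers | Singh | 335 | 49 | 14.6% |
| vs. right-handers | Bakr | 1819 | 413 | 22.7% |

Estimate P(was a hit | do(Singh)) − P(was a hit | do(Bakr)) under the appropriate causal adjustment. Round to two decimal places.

-0.08

The stratified and pooled comparisons disagree (Bakr wins within each pitcher handedness; Singh wins overall), so the answer turns on the causal role of pitcher handedness.
Pitcher handedness differs across players for reasons unrelated to any effect of the player itself, and it separately predicts the outcome — a classic confounder. We must compare within pitcher handedness levels.
Adjusting over the population distribution of pitcher handedness: 0.462·(0.308−0.392) + 0.538·(0.146−0.227) = -0.082.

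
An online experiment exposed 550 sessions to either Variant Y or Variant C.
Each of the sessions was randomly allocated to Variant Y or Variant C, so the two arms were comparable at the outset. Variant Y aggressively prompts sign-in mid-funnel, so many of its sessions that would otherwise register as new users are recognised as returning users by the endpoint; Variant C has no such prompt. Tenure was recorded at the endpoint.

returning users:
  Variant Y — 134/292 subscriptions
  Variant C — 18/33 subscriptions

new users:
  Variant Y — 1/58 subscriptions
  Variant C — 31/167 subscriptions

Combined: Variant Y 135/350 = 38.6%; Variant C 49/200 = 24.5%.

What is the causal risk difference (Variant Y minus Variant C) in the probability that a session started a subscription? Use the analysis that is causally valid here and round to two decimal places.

Because the variant influences user tenure, user tenure is a post-treatment mediator, not a confounder. Stratifying on it would bias the estimate; the causal effect is the crude pooled difference.
The causal difference is the pooled difference: 0.386 − 0.245 = +0.141.

+0.14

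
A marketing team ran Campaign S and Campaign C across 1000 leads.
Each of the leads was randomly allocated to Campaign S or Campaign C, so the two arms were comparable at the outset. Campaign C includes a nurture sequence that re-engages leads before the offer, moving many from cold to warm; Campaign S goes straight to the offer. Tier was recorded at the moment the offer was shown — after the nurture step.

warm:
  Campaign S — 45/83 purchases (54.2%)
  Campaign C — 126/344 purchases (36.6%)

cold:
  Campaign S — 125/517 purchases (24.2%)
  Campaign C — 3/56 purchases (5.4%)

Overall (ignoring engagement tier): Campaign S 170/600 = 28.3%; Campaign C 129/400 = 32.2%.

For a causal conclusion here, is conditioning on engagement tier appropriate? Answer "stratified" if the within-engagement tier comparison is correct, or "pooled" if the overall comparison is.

pooled

The distribution of engagement tier is itself part of what the campaign does — it is an intermediate outcome. Holding it fixed would remove that part of the effect; the total effect is the pooled difference.
Pooled: Campaign S 28.3% vs Campaign C 32.2%; Campaign C is higher overall.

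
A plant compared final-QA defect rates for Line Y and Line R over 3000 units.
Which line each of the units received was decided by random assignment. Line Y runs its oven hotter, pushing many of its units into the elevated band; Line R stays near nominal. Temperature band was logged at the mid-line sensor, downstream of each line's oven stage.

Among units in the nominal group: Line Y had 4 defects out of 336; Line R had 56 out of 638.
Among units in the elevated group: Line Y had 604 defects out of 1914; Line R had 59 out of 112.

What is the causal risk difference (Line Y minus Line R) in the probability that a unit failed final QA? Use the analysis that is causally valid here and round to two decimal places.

+0.12

In-process temperature band is recorded after the line and is itself shifted by it — it sits on the causal path from line to outcome. Conditioning on a mediator would strip out part of the effect we want; the pooled comparison gives the total causal effect.
The causal difference is the pooled difference: 0.270 − 0.153 = +0.117.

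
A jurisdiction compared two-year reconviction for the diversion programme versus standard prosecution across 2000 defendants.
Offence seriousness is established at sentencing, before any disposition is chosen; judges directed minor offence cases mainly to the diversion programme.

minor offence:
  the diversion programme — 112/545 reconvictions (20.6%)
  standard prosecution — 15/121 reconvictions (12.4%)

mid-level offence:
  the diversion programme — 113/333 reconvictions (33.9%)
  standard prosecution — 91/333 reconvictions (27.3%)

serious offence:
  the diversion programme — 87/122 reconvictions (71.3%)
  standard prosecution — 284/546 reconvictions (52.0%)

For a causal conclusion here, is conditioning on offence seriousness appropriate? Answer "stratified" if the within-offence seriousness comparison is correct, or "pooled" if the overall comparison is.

The stratified and pooled comparisons disagree (standard prosecution wins within each offence seriousness; the diversion programme wins overall), so the answer turns on the causal role of offence seriousness.
The imbalance in offence seriousness arose from how defendants were allocated, not from anything the disposition did; and offence seriousness independently affects the outcome. The pooled gap is confounded — condition on offence seriousness.
Within each level — minor offence: 20.6% vs 12.4%; mid-level offence: 33.9% vs 27.3%; serious offence: 71.3% vs 52.0% — standard prosecution is lower every time.

stratified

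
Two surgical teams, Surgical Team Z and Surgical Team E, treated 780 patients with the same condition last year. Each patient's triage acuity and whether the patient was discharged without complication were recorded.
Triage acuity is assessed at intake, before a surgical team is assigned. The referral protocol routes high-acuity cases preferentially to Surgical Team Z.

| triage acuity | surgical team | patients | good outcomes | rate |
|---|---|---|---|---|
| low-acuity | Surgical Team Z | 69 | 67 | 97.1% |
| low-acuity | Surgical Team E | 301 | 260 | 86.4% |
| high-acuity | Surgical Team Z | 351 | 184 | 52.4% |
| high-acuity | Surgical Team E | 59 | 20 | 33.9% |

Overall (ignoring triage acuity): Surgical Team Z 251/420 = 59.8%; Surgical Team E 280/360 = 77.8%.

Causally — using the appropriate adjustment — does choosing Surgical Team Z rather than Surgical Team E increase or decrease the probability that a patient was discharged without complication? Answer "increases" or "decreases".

increases

Triage acuity is set before the surgical team has any effect — it is not caused by the surgical team — and it independently drives the outcome. That makes it a confounder, so the causal comparison is within triage acuity levels.
Within each level — low-acuity: 97.1% vs 86.4%; high-acuity: 52.4% vs 33.9% — Surgical Team Z is higher every time.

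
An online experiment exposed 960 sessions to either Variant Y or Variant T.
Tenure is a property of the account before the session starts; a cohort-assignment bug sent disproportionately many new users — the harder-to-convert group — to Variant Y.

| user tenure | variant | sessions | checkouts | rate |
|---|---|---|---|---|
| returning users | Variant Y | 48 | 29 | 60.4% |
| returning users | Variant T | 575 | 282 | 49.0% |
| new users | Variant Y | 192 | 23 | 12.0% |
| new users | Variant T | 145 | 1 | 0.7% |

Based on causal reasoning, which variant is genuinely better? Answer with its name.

Nothing the variant does changes user tenure; the imbalance is an allocation artefact. With user tenure also predicting the outcome, the pooled figure is confounded, and the within-stratum comparison is the causal one.
Within each level — returning users: 60.4% vs 49.0%; new users: 12.0% vs 0.7% — Variant Y is higher every time.

Variant Y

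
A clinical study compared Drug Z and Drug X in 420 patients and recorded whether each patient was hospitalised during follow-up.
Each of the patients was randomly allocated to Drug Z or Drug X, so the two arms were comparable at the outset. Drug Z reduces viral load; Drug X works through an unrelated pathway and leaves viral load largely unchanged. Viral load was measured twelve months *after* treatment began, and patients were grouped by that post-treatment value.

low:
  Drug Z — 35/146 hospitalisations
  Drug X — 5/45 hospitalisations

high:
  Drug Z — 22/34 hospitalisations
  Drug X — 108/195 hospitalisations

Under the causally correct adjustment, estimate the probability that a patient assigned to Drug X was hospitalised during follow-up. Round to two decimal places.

0.47

Within every viral load level Drug X has the lower rate, yet pooled Drug Z does — Simpson's reversal.
Because the drug influences viral load, viral load is a post-treatment mediator, not a confounder. Stratifying on it would bias the estimate; the causal effect is the crude pooled difference.
So P(outcome | do(Drug X)) is just the pooled rate for Drug X: 113/240 = 0.471.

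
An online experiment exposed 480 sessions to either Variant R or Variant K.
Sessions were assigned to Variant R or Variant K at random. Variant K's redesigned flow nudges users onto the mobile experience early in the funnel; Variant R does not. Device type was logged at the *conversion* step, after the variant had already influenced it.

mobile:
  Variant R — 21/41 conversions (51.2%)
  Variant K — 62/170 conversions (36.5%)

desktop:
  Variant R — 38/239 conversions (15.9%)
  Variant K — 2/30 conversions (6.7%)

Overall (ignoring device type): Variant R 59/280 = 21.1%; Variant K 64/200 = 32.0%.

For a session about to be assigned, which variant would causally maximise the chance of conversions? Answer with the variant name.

Device type here is a post-treatment variable shaped by the variant; conditioning on it would introduce bias rather than remove it. The overall comparison is the causal one.
Pooled: Variant R 21.1% vs Variant K 32.0%; Variant K is higher overall.

Variant K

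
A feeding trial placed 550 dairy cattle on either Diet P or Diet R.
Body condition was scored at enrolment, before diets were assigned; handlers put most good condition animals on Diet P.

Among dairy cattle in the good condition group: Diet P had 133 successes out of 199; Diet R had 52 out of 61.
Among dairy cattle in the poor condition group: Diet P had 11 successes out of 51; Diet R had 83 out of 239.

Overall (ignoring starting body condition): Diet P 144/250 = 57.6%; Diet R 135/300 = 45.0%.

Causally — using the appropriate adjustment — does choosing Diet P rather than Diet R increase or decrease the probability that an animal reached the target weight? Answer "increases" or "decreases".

Nothing the diet does changes starting body condition; the imbalance is an allocation artefact. With starting body condition also predicting the outcome, the pooled figure is confounded, and the within-stratum comparison is the causal one.
Within each level — good condition: 66.8% vs 85.2%; poor condition: 21.6% vs 34.7% — Diet R is higher every time.

decreases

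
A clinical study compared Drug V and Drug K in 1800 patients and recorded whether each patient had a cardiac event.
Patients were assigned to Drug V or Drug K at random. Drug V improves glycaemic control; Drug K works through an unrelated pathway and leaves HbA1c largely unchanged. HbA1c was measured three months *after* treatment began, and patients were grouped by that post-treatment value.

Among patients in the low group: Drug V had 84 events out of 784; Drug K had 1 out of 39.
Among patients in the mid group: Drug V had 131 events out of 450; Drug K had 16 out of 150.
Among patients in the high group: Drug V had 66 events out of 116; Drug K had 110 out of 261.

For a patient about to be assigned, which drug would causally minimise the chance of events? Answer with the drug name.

Stratifying would compare drugs among patients the drugs themselves sorted into HbA1c groups — a form of selection on an intermediate. The unconditioned pooled rates give the total causal effect.
Pooled: Drug V 20.8% vs Drug K 28.2%; Drug V is lower overall.

Drug V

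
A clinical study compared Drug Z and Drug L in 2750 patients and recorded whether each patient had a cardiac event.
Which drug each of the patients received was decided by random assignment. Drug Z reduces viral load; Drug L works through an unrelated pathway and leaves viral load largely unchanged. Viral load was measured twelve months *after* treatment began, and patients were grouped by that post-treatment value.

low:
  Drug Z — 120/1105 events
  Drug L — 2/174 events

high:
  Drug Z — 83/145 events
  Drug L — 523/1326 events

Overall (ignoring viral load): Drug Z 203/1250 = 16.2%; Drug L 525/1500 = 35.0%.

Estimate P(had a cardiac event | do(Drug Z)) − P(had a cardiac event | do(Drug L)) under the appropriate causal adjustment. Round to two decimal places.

Drug L is lower inside every viral load stratum but Drug Z is lower in aggregate. Whether to stratify depends on how viral load relates to the drug.
Because the drug influences viral load, viral load is a post-treatment mediator, not a confounder. Stratifying on it would bias the estimate; the causal effect is the crude pooled difference.
The causal difference is the pooled difference: 0.162 − 0.350 = -0.188.

-0.19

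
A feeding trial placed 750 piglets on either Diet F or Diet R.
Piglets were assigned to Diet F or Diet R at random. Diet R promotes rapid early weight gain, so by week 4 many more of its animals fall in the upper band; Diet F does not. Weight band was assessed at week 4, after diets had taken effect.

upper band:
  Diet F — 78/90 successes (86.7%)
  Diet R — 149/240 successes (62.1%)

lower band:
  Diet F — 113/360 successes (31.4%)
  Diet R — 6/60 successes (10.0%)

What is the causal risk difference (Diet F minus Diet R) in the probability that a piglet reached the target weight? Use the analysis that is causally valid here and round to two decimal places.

The week-4 weight band-specific comparison favours Diet F throughout, but the pooled figures favour Diet R. The question is whether to condition on week-4 weight band.
The distribution of week-4 weight band is itself part of what the diet does — it is an intermediate outcome. Holding it fixed would remove that part of the effect; the total effect is the pooled difference.
The causal difference is the pooled difference: 0.424 − 0.517 = -0.092.

-0.09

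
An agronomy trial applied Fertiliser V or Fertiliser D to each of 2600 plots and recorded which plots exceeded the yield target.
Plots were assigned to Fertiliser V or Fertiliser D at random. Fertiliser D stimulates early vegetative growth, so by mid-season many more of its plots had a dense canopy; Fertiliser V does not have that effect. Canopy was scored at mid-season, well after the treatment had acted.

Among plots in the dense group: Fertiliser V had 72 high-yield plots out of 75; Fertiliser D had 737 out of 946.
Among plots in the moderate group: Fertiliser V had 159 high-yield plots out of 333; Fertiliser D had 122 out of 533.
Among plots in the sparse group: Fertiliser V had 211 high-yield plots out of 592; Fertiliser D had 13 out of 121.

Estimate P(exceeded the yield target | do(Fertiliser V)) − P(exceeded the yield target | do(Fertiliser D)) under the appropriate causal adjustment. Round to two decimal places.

Within every mid-season canopy level Fertiliser V has the higher rate, yet pooled Fertiliser D does — Simpson's reversal.
Mid-season canopy is recorded after the fertiliser and is itself shifted by it — it sits on the causal path from fertiliser to outcome. Conditioning on a mediator would strip out part of the effect we want; the pooled comparison gives the total causal effect.
The causal difference is the pooled difference: 0.442 − 0.545 = -0.103.

-0.10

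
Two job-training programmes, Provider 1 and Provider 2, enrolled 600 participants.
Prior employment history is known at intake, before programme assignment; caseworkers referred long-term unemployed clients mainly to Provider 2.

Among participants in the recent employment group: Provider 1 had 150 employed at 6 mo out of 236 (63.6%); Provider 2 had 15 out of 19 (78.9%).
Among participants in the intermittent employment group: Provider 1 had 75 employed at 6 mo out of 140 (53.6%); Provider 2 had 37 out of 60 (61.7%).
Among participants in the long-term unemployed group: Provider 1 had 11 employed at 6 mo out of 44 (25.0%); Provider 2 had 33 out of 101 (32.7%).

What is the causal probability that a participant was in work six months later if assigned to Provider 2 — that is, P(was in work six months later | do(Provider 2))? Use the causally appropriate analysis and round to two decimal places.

The prior employment history-specific comparison favours Provider 2 throughout, but the pooled figures favour Provider 1. The question is whether to condition on prior employment history.
Here prior employment history is a common cause — it drives both which programme a case falls under and the outcome. The crude comparison mixes populations; the stratum-specific rates are the causally relevant ones.
Standardising Provider 2 to the population prior employment history mix: 0.425·15/19 + 0.333·37/60 + 0.242·33/101 = 0.620.

0.62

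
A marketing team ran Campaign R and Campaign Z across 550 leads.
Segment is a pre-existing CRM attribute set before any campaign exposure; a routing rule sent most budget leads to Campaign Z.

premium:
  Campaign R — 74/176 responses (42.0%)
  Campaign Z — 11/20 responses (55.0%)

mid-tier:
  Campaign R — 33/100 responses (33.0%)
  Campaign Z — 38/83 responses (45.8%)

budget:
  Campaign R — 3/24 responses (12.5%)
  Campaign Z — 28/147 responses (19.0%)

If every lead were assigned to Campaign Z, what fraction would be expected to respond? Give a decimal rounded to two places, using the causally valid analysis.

Nothing the campaign does changes customer segment; the imbalance is an allocation artefact. With customer segment also predicting the outcome, the pooled figure is confounded, and the within-stratum comparison is the causal one.
Standardising Campaign Z to the population customer segment mix: 0.356·11/20 + 0.333·38/83 + 0.311·28/147 = 0.408.

0.41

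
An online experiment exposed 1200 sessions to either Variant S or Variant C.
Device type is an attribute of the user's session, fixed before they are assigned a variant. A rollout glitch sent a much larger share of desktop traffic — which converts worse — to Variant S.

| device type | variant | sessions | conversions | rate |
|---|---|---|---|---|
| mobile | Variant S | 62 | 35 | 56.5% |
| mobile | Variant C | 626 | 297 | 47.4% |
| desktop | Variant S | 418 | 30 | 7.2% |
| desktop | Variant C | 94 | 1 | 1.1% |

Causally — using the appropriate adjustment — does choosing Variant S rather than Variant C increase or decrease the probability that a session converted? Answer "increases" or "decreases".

Device type satisfies the back-door criterion: it is not a descendant of the variant, and it blocks the spurious path from variant to outcome. Adjusting for it (i.e., using the within-device type rates) gives the causal effect.
Within each level — mobile: 56.5% vs 47.4%; desktop: 7.2% vs 1.1% — Variant S is higher every time.

increases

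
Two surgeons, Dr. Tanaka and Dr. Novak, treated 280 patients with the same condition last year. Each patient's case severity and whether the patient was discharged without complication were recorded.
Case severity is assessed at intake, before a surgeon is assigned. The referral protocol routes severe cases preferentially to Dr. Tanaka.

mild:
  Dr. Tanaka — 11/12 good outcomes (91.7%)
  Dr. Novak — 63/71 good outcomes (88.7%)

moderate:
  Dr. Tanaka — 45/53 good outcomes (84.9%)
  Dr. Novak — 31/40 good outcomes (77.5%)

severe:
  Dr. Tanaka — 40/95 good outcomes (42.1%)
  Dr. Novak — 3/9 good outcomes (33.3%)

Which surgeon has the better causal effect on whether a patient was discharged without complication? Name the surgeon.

Case severity differs across surgeons for reasons unrelated to any effect of the surgeon itself, and it separately predicts the outcome — a classic confounder. We must compare within case severity levels.
Within each level — mild: 91.7% vs 88.7%; moderate: 84.9% vs 77.5%; severe: 42.1% vs 33.3% — Dr. Tanaka is higher every time.

Dr. Tanaka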